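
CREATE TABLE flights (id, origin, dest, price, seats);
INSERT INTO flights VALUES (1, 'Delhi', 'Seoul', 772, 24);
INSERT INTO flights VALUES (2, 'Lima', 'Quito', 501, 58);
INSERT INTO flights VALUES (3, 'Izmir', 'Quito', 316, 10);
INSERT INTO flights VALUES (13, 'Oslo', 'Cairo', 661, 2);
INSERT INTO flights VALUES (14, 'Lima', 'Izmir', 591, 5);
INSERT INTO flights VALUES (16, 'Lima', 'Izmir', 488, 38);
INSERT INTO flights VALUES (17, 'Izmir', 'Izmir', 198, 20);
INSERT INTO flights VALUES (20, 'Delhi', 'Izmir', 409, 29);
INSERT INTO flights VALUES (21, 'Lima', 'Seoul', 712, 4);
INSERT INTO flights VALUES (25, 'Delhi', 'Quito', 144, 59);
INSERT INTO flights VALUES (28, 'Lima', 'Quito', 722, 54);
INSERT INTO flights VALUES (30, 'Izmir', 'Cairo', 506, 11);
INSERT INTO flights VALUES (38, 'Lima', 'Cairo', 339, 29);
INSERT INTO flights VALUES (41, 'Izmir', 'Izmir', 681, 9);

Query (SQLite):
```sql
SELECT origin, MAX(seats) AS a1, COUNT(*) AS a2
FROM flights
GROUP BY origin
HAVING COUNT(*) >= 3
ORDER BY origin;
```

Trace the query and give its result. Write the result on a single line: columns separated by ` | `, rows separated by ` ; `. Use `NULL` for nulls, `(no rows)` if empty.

Group flights by origin.
Per group compute: MAX(seats), COUNT(*).
HAVING: drop groups with fewer than 3 rows.
  Delhi: ids {1, 20, 25} → MAX(seats)=59, COUNT(*)=3
  Izmir: ids {3, 17, 30, 41} → MAX(seats)=20, COUNT(*)=4
  Lima: ids {2, 14, 16, 21, 28, 38} → MAX(seats)=58, COUNT(*)=6
  Oslo: ids {13} → MAX(seats)=2, COUNT(*)=1

Delhi | 59 | 3 ; Izmir | 20 | 4 ; Lima | 58 | 6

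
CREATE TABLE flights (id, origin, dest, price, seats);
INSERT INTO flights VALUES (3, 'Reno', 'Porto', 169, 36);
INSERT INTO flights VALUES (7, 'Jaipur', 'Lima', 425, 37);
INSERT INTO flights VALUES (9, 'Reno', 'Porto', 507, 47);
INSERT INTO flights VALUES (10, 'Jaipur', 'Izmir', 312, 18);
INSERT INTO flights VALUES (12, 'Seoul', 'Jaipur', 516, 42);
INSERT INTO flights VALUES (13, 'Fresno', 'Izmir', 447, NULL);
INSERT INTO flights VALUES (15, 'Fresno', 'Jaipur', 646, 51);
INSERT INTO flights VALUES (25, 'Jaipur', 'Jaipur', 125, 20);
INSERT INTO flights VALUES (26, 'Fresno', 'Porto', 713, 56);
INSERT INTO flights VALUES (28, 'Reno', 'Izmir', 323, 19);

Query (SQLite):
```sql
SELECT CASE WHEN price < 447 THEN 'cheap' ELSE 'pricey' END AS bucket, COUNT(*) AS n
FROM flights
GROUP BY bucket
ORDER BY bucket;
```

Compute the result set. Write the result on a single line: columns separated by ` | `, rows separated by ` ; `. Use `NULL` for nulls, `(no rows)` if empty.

cheap | 5 ; pricey | 5

Bucket rows by price < 447 → 'cheap' else 'pricey'; count each bucket.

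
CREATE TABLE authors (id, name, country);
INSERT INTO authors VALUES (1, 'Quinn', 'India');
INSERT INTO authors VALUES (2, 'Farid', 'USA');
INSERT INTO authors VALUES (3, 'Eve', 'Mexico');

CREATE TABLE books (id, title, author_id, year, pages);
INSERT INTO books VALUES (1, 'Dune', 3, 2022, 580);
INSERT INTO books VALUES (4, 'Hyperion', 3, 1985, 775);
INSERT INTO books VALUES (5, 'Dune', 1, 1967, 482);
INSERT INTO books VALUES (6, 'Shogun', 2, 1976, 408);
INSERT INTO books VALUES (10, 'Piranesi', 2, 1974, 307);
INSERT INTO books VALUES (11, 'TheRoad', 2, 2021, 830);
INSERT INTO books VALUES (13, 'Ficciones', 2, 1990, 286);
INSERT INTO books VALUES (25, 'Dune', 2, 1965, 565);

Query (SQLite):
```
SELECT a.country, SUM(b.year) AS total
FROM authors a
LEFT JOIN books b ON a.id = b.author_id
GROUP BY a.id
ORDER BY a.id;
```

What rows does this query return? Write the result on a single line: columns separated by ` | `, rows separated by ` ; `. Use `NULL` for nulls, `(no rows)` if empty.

India | 1967 ; USA | 9926 ; Mexico | 4007

LEFT JOIN keeps every authors row; unmatched ones get NULL for books columns.
Group by authors.id and compute SUM(b.year). SUM over an all-NULL group is NULL.
  1: ids {5} → SUM(b.year)=1967
  2: ids {6, 10, 11, 13, 25} → SUM(b.year)=9926
  3: ids {1, 4} → SUM(b.year)=4007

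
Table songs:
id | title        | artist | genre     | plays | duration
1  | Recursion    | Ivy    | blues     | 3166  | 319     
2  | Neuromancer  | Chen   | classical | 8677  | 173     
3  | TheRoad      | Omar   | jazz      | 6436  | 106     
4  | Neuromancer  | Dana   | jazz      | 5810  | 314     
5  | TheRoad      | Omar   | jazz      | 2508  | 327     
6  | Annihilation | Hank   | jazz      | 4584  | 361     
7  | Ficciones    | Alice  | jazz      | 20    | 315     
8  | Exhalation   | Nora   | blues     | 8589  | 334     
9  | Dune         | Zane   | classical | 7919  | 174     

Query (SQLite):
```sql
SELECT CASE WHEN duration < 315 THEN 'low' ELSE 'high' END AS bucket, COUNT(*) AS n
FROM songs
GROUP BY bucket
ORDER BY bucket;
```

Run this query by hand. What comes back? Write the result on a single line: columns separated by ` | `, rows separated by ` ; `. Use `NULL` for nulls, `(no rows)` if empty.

high | 5 ; low | 4

Bucket rows by duration < 315 → 'low' else 'high'; count each bucket.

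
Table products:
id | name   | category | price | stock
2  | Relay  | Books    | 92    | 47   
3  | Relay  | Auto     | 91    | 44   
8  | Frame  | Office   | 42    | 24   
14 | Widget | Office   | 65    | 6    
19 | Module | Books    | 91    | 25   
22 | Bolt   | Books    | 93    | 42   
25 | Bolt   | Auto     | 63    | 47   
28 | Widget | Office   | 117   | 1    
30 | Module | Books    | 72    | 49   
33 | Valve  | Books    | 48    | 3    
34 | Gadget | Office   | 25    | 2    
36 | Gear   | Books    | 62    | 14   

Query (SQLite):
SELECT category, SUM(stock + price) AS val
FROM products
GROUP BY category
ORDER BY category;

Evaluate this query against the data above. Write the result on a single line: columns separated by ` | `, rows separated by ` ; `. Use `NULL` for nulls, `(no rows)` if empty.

Auto | 245 ; Books | 638 ; Office | 282

For each row compute stock + price.
Group by category; take SUM of the expression per group.
  Auto: ids {3, 25} → SUM(stock + price)=245
  Books: ids {2, 19, 22, 30, 33, 36} → SUM(stock + price)=638
  Office: ids {8, 14, 28, 34} → SUM(stock + price)=282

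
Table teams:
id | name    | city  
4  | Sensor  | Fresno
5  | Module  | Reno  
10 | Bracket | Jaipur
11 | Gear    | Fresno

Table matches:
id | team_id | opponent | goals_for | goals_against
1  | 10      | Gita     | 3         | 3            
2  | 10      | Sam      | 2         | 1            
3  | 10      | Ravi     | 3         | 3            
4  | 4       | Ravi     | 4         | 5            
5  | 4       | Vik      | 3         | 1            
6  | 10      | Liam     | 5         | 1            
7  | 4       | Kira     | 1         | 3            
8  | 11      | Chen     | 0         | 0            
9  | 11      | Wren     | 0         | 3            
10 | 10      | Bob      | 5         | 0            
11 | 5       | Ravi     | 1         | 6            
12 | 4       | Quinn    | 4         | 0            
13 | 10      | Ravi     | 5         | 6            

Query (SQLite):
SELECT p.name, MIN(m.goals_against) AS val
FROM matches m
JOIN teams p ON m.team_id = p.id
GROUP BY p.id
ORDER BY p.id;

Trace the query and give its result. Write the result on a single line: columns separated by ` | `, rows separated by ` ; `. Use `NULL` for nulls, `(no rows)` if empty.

Sensor | 0 ; Module | 6 ; Bracket | 0 ; Gear | 0

Join each matches row to its teams via team_id.
Group joined rows by teams.id; compute MIN(m.goals_against) per group.
  4: ids {4, 5, 7, 12} → MIN(m.goals_against)=0
  5: ids {11} → MIN(m.goals_against)=6
  10: ids {1, 2, 3, 6, 10, 13} → MIN(m.goals_against)=0
  11: ids {8, 9} → MIN(m.goals_against)=0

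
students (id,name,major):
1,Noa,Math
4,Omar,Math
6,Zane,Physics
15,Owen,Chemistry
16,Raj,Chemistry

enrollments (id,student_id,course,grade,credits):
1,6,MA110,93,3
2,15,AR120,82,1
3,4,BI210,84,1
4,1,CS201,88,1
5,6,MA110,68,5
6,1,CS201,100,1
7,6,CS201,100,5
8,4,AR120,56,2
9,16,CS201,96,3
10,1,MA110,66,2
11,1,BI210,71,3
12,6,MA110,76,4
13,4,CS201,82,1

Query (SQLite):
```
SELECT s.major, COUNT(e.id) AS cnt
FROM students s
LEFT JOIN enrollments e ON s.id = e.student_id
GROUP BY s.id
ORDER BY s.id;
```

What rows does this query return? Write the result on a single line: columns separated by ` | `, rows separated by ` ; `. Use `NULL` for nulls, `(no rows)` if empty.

Math | 4 ; Math | 3 ; Physics | 4 ; Chemistry | 1 ; Chemistry | 1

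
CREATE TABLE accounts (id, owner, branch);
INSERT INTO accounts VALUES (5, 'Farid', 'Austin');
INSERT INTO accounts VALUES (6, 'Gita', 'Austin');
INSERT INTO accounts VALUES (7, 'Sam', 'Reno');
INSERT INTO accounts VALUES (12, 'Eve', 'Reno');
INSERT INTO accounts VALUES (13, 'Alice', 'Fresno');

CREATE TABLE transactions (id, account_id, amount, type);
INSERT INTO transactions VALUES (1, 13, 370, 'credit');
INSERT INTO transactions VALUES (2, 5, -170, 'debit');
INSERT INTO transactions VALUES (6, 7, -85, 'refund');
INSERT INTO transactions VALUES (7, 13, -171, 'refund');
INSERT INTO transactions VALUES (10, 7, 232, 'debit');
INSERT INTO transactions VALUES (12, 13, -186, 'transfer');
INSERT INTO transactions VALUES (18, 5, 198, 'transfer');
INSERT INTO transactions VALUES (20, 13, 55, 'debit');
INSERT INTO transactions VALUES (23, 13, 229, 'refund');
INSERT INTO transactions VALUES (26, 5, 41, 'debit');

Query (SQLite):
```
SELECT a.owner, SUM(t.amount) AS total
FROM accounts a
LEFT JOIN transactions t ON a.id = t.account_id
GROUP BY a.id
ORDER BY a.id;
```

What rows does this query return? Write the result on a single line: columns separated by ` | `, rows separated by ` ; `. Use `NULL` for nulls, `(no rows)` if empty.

LEFT JOIN keeps every accounts row; unmatched ones get NULL for transactions columns.
Group by accounts.id and compute SUM(t.amount). SUM over an all-NULL group is NULL.
  5: ids {2, 18, 26} → SUM(t.amount)=69
  6: ids {—} → SUM(t.amount)=NULL
  7: ids {6, 10} → SUM(t.amount)=147
  12: ids {—} → SUM(t.amount)=NULL
  13: ids {1, 7, 12, 20, 23} → SUM(t.amount)=297

Farid | 69 ; Gita | NULL ; Sam | 147 ; Eve | NULL ; Alice | 297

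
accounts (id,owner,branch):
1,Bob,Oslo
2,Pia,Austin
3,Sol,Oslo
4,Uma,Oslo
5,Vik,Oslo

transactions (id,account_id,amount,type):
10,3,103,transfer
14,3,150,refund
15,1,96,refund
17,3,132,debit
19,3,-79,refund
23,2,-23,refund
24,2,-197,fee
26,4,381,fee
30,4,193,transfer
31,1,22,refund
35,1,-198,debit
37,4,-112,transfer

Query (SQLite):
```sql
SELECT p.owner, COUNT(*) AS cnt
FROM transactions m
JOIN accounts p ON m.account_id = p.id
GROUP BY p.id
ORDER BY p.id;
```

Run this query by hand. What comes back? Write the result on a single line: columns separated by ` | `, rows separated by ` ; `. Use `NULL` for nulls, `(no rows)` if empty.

Join each transactions row to its accounts via account_id.
Group joined rows by accounts.id; compute COUNT(*) per group.
  1: ids {15, 31, 35} → COUNT(*)=3
  2: ids {23, 24} → COUNT(*)=2
  3: ids {10, 14, 17, 19} → COUNT(*)=4
  4: ids {26, 30, 37} → COUNT(*)=3

Bob | 3 ; Pia | 2 ; Sol | 4 ; Uma | 3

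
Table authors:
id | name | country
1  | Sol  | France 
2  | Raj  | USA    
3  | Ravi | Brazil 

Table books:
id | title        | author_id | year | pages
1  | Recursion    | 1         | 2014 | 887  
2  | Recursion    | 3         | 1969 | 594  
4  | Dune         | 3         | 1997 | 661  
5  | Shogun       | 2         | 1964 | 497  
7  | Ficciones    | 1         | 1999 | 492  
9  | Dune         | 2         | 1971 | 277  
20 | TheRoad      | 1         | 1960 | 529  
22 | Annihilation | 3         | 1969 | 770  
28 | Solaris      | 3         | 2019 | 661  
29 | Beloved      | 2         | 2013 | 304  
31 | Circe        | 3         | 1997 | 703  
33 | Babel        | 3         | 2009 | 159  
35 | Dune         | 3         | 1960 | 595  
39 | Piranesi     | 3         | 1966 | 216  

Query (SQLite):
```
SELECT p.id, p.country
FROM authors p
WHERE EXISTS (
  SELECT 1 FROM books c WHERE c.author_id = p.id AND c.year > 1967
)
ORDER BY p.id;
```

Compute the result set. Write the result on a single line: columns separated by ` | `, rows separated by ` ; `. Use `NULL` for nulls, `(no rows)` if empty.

1 | France ; 2 | USA ; 3 | Brazil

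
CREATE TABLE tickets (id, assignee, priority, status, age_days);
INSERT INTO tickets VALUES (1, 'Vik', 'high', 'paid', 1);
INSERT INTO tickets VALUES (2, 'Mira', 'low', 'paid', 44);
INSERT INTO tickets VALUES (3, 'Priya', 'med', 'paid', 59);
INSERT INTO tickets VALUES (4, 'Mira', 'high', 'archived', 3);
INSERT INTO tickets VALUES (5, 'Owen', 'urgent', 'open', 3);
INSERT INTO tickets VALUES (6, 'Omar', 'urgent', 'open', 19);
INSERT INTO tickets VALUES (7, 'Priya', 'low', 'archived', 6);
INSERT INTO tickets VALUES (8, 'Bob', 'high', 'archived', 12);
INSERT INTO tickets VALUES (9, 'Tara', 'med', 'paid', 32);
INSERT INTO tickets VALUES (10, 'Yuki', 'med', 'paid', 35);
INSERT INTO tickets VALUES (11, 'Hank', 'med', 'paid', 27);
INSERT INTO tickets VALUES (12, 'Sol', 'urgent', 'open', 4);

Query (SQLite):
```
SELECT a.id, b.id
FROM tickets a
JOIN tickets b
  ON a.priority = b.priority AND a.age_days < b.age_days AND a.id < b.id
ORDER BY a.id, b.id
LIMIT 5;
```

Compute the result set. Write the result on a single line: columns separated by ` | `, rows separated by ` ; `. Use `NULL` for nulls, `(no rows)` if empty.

Pairs (a,b) with same priority, a.age_days < b.age_days, a.id < b.id.
priority groups: high:{1,4,8} low:{2,7} med:{3,9,10,11} urgent:{5,6,12}
Ordered by (a.id, b.id); first 5.

1 | 4 ; 1 | 8 ; 4 | 8 ; 5 | 6 ; 5 | 12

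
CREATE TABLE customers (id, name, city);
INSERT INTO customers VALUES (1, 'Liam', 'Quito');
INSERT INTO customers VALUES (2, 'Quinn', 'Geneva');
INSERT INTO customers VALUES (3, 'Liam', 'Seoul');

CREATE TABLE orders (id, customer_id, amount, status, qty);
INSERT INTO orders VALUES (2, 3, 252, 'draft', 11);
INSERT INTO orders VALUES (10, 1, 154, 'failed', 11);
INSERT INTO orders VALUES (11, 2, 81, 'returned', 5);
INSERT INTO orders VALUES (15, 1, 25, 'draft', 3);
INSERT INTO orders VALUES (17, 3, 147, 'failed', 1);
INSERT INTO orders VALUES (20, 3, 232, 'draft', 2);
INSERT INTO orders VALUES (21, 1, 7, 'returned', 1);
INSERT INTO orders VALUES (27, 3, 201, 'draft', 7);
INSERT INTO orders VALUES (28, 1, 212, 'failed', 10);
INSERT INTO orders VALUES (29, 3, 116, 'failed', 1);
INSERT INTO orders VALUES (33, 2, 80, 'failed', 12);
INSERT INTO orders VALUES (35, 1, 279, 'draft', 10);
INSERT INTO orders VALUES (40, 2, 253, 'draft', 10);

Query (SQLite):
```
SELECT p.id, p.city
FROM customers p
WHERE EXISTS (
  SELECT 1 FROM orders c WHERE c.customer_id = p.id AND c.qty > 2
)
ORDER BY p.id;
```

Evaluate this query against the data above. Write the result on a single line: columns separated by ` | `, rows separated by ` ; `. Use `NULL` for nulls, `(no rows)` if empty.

For each customers row, check whether any orders with matching customer_id has qty > 2.
Keep rows where that is true.

1 | Quito ; 2 | Geneva ; 3 | Seoul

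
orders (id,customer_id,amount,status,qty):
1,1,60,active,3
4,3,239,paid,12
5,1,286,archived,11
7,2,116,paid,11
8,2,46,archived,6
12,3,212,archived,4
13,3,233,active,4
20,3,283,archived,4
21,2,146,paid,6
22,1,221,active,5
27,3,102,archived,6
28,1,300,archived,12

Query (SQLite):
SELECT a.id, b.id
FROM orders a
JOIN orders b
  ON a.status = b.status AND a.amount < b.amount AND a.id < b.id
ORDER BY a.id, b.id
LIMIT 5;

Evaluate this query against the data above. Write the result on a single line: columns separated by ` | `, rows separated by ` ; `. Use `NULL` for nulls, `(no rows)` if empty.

Pairs (a,b) with same status, a.amount < b.amount, a.id < b.id.
status groups: active:{1,13,22} archived:{5,8,12,20,27,28} paid:{4,7,21}
Ordered by (a.id, b.id); first 5.

1 | 13 ; 1 | 22 ; 5 | 28 ; 7 | 21 ; 8 | 12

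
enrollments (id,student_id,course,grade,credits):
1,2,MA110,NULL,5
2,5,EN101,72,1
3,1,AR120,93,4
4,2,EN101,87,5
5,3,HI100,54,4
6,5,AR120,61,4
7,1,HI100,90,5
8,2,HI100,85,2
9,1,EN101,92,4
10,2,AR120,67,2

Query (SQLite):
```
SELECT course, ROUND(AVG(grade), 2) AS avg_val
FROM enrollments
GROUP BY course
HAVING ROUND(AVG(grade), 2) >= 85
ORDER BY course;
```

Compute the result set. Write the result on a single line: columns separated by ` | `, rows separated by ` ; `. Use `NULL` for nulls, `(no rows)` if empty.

Partition enrollments by course; compute ROUND(AVG(grade), 2) within each group.
HAVING: keep groups where ROUND(AVG(grade), 2) >= 85.
  AR120: ids {3, 6, 10} → ROUND(AVG(grade), 2)=73.67
  EN101: ids {2, 4, 9} → ROUND(AVG(grade), 2)=83.67
  HI100: ids {5, 7, 8} → ROUND(AVG(grade), 2)=76.33
  MA110: ids {1} → ROUND(AVG(grade), 2)=NULL

(no rows)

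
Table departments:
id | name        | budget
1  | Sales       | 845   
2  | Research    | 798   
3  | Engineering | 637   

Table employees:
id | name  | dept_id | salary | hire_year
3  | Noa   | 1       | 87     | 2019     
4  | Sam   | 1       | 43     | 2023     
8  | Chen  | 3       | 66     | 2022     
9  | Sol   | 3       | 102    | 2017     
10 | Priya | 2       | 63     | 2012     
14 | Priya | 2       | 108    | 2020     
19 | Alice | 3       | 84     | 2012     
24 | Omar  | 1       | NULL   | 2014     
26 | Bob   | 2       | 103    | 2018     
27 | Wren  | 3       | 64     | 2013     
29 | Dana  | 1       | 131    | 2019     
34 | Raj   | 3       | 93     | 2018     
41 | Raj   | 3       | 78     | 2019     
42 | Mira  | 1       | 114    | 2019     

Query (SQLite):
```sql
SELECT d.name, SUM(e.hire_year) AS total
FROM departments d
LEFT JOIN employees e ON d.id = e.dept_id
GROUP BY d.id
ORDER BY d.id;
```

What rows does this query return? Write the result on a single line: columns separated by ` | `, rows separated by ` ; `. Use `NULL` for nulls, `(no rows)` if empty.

LEFT JOIN keeps every departments row; unmatched ones get NULL for employees columns.
Group by departments.id and compute SUM(e.hire_year). SUM over an all-NULL group is NULL.
  1: ids {3, 4, 24, 29, 42} → SUM(e.hire_year)=10094
  2: ids {10, 14, 26} → SUM(e.hire_year)=6050
  3: ids {8, 9, 19, 27, 34, 41} → SUM(e.hire_year)=12101

Sales | 10094 ; Research | 6050 ; Engineering | 12101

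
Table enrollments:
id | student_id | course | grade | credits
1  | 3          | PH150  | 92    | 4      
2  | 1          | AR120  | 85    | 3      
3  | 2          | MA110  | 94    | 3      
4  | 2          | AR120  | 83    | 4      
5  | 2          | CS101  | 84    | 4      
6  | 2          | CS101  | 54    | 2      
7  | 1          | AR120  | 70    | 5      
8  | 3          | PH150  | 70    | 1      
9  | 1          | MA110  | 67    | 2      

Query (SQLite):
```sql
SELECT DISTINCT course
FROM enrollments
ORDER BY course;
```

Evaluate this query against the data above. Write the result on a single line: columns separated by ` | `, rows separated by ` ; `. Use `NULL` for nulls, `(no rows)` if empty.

Collect distinct course values from enrollments.

AR120 ; CS101 ; MA110 ; PH150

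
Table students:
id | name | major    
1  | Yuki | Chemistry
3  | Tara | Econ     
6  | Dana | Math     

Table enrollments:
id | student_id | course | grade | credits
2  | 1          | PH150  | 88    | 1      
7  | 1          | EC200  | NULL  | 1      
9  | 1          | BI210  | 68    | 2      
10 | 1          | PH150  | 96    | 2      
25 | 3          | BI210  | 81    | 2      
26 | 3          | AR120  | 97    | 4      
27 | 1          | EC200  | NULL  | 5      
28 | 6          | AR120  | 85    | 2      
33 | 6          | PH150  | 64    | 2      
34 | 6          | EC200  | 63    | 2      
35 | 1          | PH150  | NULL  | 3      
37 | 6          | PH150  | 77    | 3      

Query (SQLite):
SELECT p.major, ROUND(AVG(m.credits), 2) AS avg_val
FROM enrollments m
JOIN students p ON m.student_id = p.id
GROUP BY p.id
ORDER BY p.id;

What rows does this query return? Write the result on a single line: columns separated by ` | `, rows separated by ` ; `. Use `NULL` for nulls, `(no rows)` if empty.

Chemistry | 2.33 ; Econ | 3 ; Math | 2.25

Join each enrollments row to its students via student_id.
Group joined rows by students.id; compute ROUND(AVG(m.credits), 2) per group.
  1: ids {2, 7, 9, 10, 27, 35} → ROUND(AVG(m.credits), 2)=2.33
  3: ids {25, 26} → ROUND(AVG(m.credits), 2)=3
  6: ids {28, 33, 34, 37} → ROUND(AVG(m.credits), 2)=2.25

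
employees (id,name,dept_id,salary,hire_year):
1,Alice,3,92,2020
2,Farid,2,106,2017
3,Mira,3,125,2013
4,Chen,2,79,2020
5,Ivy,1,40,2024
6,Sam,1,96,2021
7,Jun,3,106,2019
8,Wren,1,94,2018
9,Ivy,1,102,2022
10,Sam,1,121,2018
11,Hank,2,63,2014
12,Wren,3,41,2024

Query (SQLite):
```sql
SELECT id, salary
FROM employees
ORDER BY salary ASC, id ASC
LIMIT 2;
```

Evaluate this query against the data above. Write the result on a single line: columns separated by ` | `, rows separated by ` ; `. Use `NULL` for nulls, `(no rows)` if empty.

5 | 40 ; 12 | 41

Sort by salary asc, tiebreak id asc: (40, id=5), (41, id=12), (63, id=11), (79, id=4), (92, id=1) …. Take first 2.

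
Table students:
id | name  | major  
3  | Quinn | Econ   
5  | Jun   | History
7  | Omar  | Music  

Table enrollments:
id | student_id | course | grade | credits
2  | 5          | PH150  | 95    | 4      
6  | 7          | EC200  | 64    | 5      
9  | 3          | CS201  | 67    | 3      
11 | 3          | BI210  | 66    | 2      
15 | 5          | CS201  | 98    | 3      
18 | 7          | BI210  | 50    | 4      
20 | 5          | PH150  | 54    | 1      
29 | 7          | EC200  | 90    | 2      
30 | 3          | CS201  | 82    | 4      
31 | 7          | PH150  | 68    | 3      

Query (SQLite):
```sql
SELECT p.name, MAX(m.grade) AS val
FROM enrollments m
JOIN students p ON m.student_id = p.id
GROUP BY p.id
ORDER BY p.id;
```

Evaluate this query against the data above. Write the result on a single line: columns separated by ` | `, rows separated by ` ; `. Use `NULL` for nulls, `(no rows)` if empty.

Quinn | 82 ; Jun | 98 ; Omar | 90

Join each enrollments row to its students via student_id.
Group joined rows by students.id; compute MAX(m.grade) per group.
  3: ids {9, 11, 30} → MAX(m.grade)=82
  5: ids {2, 15, 20} → MAX(m.grade)=98
  7: ids {6, 18, 29, 31} → MAX(m.grade)=90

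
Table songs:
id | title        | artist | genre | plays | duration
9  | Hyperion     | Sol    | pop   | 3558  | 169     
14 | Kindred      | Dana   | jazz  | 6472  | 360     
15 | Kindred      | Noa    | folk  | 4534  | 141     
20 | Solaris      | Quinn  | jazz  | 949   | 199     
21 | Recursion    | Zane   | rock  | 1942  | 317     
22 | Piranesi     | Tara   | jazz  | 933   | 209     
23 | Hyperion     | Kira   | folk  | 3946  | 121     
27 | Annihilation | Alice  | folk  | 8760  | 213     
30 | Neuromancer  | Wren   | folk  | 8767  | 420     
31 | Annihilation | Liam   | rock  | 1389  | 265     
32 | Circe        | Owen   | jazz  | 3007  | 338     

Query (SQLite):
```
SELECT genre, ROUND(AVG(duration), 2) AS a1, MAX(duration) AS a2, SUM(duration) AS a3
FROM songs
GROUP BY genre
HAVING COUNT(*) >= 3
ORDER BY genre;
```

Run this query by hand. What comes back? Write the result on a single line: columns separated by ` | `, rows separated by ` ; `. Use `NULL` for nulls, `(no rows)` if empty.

Group songs by genre.
Per group compute: ROUND(AVG(duration), 2), MAX(duration), SUM(duration).
HAVING: drop groups with fewer than 3 rows.
  folk: ids {15, 23, 27, 30} → ROUND(AVG(duration), 2)=223.75, MAX(duration)=420, SUM(duration)=895
  jazz: ids {14, 20, 22, 32} → ROUND(AVG(duration), 2)=276.5, MAX(duration)=360, SUM(duration)=1106
  pop: ids {9} → ROUND(AVG(duration), 2)=169, MAX(duration)=169, SUM(duration)=169
  rock: ids {21, 31} → ROUND(AVG(duration), 2)=291, MAX(duration)=317, SUM(duration)=582

folk | 223.75 | 420 | 895 ; jazz | 276.5 | 360 | 1106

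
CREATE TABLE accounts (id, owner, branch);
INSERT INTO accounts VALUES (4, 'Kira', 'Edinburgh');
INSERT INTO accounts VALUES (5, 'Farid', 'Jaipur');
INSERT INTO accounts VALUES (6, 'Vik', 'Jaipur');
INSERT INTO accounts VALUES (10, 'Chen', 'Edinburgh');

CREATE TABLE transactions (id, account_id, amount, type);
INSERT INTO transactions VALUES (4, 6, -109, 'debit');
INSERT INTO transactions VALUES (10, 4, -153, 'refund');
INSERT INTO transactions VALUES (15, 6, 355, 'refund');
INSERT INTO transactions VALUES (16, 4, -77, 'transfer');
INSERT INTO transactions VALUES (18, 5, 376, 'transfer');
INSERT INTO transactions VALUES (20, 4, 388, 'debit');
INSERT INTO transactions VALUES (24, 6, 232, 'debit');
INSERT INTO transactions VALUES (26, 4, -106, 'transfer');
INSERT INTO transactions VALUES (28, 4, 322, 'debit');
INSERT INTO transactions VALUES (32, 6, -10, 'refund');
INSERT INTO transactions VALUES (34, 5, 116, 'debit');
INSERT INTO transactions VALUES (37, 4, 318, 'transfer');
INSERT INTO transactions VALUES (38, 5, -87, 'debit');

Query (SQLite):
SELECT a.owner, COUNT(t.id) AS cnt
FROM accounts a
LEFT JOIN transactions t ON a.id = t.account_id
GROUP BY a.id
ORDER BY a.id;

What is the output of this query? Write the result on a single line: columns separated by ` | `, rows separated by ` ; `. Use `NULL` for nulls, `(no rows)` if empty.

Kira | 6 ; Farid | 3 ; Vik | 4 ; Chen | 0

LEFT JOIN keeps every accounts row; unmatched ones get NULL for transactions columns.
Group by accounts.id and compute COUNT(t.id). COUNT(col) of an all-NULL group is 0.
  4: ids {10, 16, 20, 26, 28, 37} → COUNT(t.id)=6
  5: ids {18, 34, 38} → COUNT(t.id)=3
  6: ids {4, 15, 24, 32} → COUNT(t.id)=4
  10: ids {—} → COUNT(t.id)=0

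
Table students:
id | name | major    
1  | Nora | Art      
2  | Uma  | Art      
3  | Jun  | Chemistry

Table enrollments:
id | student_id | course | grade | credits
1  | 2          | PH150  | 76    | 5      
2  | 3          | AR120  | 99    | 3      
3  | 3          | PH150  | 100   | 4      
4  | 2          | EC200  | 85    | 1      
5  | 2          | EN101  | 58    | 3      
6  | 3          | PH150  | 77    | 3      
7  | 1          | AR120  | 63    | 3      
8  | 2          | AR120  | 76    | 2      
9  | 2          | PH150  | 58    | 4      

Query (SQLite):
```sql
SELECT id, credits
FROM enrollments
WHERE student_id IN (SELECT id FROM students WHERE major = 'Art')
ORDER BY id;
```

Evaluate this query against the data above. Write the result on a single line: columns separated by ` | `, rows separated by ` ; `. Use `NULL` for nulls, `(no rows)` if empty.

Inner query: students.id where major = 'Art'.
Outer: keep enrollments rows whose student_id is in that set.
Inner query → {1, 2}

1 | 5 ; 4 | 1 ; 5 | 3 ; 7 | 3 ; 8 | 2 ; 9 | 4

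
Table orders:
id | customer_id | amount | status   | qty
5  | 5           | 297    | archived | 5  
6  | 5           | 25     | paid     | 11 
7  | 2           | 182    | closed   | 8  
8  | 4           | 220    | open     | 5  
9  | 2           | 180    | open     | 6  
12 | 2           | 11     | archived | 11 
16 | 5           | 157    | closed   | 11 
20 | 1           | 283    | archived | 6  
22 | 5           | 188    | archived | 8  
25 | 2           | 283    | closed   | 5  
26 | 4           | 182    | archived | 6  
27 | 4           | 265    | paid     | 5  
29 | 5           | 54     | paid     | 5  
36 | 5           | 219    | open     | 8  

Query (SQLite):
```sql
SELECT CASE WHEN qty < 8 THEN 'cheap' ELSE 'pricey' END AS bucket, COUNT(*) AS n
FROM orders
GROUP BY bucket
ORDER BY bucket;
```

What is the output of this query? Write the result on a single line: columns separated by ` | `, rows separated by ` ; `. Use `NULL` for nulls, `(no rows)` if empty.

Bucket rows by qty < 8 → 'cheap' else 'pricey'; count each bucket.

cheap | 8 ; pricey | 6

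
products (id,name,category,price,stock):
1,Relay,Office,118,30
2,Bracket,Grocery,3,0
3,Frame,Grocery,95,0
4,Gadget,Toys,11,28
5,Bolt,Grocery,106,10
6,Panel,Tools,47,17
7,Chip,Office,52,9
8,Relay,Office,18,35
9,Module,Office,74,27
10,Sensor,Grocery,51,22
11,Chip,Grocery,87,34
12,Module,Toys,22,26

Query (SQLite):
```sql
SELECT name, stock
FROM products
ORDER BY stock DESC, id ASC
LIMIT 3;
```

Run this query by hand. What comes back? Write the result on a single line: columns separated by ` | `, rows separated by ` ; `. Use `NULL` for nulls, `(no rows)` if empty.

Relay | 35 ; Chip | 34 ; Relay | 30

Sort by stock desc, tiebreak id asc: (35, id=8), (34, id=11), (30, id=1), (28, id=4), (27, id=9), (26, id=12) …. Take first 3.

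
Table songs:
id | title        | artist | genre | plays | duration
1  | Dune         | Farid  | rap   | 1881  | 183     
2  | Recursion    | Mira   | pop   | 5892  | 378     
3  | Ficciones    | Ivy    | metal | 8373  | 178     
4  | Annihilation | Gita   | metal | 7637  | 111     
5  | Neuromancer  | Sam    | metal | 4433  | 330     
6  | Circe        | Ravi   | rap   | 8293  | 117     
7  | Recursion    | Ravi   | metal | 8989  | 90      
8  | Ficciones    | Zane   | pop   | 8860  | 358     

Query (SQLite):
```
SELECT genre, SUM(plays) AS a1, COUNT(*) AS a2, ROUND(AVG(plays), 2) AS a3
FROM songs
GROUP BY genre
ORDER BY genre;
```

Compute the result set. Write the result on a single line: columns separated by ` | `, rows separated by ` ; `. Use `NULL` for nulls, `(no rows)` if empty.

Group songs by genre.
Per group compute: SUM(plays), COUNT(*), ROUND(AVG(plays), 2).
  metal: ids {3, 4, 5, 7} → SUM(plays)=29432, COUNT(*)=4, ROUND(AVG(plays), 2)=7358
  pop: ids {2, 8} → SUM(plays)=14752, COUNT(*)=2, ROUND(AVG(plays), 2)=7376
  rap: ids {1, 6} → SUM(plays)=10174, COUNT(*)=2, ROUND(AVG(plays), 2)=5087

metal | 29432 | 4 | 7358 ; pop | 14752 | 2 | 7376 ; rap | 10174 | 2 | 5087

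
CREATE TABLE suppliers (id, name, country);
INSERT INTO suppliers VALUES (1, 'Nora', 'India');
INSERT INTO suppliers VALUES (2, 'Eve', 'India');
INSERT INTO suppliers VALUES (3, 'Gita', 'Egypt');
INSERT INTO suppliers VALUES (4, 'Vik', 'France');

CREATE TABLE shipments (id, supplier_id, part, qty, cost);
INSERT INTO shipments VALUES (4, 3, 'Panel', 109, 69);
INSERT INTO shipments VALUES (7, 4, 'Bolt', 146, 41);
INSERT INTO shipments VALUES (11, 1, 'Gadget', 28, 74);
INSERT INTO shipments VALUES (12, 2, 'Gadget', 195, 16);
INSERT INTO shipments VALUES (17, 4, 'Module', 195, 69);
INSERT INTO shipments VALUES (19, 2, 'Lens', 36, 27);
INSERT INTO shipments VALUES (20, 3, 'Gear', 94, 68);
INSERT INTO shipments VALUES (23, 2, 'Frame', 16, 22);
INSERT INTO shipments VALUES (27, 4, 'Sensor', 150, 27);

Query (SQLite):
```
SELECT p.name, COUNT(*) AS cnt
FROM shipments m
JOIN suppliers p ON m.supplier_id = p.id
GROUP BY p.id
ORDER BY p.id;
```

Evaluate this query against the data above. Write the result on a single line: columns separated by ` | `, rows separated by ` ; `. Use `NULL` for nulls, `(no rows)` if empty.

Nora | 1 ; Eve | 3 ; Gita | 2 ; Vik | 3

Join each shipments row to its suppliers via supplier_id.
Group joined rows by suppliers.id; compute COUNT(*) per group.
  1: ids {11} → COUNT(*)=1
  2: ids {12, 19, 23} → COUNT(*)=3
  3: ids {4, 20} → COUNT(*)=2
  4: ids {7, 17, 27} → COUNT(*)=3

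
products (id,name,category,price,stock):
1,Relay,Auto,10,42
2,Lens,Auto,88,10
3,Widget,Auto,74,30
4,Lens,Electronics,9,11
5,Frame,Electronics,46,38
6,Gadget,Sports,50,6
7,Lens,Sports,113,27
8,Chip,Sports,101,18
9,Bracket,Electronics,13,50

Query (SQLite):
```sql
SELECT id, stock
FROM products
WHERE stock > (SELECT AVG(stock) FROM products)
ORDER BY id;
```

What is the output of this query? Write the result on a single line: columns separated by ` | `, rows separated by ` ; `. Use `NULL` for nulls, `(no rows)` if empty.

1 | 42 ; 3 | 30 ; 5 | 38 ; 7 | 27 ; 9 | 50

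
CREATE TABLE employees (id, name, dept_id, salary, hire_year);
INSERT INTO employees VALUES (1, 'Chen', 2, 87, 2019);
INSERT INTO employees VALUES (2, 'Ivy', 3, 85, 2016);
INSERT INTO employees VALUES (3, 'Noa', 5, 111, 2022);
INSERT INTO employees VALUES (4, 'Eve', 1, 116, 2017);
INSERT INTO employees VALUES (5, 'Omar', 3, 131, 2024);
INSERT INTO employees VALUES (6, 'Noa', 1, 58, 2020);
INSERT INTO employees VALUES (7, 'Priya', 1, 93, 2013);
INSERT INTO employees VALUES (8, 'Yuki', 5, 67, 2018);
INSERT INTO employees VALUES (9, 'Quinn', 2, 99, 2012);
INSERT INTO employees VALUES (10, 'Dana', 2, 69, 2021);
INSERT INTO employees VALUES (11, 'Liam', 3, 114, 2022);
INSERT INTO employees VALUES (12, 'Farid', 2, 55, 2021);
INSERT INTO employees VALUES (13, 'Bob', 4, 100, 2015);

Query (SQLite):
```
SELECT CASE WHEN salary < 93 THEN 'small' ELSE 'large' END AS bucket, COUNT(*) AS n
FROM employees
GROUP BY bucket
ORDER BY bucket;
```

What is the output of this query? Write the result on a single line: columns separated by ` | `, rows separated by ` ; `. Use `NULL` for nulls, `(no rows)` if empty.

Bucket rows by salary < 93 → 'small' else 'large'; count each bucket.

large | 7 ; small | 6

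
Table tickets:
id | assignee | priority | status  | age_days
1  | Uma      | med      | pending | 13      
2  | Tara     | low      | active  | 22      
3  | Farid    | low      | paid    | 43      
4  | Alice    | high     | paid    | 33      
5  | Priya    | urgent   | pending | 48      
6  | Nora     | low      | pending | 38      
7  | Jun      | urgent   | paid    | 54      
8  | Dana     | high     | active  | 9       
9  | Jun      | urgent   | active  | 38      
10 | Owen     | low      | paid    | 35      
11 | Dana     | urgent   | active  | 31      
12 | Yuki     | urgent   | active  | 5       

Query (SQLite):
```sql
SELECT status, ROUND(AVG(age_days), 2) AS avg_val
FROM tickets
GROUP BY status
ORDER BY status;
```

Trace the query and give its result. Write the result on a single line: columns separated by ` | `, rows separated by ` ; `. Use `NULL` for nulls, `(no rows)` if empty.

Partition tickets by status; compute ROUND(AVG(age_days), 2) within each group.
  active: ids {2, 8, 9, 11, 12} → ROUND(AVG(age_days), 2)=21
  paid: ids {3, 4, 7, 10} → ROUND(AVG(age_days), 2)=41.25
  pending: ids {1, 5, 6} → ROUND(AVG(age_days), 2)=33

active | 21 ; paid | 41.25 ; pending | 33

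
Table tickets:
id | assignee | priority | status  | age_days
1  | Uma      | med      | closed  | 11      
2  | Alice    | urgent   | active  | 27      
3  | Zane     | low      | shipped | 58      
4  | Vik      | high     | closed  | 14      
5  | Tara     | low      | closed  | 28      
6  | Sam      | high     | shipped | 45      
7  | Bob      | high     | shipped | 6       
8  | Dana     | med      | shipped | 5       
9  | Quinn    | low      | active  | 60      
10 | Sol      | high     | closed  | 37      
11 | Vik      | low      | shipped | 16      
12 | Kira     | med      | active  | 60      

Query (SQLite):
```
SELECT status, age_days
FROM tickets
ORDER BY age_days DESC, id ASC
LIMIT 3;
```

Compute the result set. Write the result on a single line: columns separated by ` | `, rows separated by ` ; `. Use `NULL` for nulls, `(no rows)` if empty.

Sort by age_days desc, tiebreak id asc: (60, id=9), (60, id=12), (58, id=3), (45, id=6), (37, id=10), (28, id=5) …. Take first 3.

active | 60 ; active | 60 ; shipped | 58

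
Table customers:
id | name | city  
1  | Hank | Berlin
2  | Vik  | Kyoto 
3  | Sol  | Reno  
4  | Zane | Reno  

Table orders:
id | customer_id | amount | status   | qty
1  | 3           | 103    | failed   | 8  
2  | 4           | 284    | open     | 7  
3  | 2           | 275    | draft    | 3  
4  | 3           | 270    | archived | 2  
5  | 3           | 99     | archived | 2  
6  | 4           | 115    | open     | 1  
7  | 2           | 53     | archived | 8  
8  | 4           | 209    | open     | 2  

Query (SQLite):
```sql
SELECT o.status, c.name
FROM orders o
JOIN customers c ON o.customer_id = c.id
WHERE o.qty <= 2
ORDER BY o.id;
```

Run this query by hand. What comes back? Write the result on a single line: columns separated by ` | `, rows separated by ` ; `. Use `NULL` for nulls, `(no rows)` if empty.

Each orders row matches the customers row where customer_id = customers.id.
Then keep rows with o.qty <= 2.

archived | Sol ; archived | Sol ; open | Zane ; open | Zane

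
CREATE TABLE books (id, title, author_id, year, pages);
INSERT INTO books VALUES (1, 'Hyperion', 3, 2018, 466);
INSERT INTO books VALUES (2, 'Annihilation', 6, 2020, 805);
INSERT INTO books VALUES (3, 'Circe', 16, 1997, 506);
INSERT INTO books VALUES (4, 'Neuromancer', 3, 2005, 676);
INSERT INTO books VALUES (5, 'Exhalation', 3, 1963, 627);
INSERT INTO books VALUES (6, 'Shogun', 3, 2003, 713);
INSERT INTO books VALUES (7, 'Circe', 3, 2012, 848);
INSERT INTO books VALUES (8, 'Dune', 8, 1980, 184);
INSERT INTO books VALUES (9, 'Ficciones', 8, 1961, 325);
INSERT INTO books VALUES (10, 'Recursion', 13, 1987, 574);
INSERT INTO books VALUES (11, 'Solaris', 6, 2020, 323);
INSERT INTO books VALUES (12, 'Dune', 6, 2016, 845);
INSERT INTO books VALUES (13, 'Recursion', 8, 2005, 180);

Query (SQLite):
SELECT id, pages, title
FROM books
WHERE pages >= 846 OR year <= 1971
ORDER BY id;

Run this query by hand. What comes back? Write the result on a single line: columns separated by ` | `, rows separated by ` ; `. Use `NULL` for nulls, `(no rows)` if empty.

5 | 627 | Exhalation ; 7 | 848 | Circe ; 9 | 325 | Ficciones

pages >= 846: ids {7}
year <= 1971: ids {5, 9}
Combine with OR.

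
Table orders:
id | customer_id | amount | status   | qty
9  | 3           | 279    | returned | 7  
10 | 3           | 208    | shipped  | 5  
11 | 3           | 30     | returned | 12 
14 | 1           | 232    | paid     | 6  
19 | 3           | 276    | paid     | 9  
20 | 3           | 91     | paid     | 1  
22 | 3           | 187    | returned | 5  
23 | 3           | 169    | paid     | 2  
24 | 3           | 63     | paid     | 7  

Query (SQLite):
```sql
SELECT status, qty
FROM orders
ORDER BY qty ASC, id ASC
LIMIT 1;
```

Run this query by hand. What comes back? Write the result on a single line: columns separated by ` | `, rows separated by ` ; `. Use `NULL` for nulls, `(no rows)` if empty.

paid | 1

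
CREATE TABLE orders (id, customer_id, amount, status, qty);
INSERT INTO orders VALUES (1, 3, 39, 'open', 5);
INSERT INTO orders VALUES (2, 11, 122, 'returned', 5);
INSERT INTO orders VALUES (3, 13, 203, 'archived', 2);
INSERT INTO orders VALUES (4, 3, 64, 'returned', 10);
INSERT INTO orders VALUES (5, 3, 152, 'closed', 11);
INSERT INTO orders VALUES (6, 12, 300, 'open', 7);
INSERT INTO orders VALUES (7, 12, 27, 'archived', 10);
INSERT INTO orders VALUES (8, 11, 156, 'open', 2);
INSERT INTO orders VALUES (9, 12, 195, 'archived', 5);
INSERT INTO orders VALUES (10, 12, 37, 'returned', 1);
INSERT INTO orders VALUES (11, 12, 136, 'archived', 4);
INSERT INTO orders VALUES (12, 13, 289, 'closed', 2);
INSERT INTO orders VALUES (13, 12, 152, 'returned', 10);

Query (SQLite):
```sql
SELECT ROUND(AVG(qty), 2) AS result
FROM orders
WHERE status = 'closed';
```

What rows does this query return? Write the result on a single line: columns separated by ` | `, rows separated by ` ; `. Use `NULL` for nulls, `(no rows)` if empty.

6.5

Rows where status='closed' → qty values: [11, 2].
AVG = 13 / 2 (rounded to 2 dp).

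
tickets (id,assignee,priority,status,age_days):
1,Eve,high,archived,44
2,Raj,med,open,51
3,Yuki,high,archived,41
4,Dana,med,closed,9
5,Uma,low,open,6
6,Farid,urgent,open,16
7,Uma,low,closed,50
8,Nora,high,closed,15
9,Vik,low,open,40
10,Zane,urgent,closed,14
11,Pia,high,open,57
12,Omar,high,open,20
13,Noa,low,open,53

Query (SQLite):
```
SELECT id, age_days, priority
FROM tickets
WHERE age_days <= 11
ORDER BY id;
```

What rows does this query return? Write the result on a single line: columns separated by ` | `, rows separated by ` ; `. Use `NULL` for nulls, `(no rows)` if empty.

4 | 9 | med ; 5 | 6 | low

age_days <= 11: ids {4, 5}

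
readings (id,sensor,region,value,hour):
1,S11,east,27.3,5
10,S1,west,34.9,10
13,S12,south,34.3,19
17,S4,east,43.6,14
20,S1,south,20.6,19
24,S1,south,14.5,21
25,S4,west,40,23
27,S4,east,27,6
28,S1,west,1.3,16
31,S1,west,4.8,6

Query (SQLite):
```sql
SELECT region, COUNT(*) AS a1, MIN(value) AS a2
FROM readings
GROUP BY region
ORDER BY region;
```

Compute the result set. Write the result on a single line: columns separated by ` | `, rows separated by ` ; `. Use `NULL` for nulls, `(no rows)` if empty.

Group readings by region.
Per group compute: COUNT(*), MIN(value).
  east: ids {1, 17, 27} → COUNT(*)=3, MIN(value)=27
  south: ids {13, 20, 24} → COUNT(*)=3, MIN(value)=14.5
  west: ids {10, 25, 28, 31} → COUNT(*)=4, MIN(value)=1.3

east | 3 | 27 ; south | 3 | 14.5 ; west | 4 | 1.3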